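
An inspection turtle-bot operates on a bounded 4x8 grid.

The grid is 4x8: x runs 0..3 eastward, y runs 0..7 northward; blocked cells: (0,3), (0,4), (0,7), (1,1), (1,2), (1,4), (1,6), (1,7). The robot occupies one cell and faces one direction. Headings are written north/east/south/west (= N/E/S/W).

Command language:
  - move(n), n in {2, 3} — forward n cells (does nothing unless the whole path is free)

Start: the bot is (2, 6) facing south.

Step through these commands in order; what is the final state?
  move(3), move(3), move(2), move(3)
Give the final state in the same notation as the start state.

(2, 0) facing south

start: (2, 6) facing south
1. move(3) → (2, 3) facing south
2. move(3) → (2, 0) facing south
3. move(2) → (2, 0) facing south
4. move(3) → (2, 0) facing south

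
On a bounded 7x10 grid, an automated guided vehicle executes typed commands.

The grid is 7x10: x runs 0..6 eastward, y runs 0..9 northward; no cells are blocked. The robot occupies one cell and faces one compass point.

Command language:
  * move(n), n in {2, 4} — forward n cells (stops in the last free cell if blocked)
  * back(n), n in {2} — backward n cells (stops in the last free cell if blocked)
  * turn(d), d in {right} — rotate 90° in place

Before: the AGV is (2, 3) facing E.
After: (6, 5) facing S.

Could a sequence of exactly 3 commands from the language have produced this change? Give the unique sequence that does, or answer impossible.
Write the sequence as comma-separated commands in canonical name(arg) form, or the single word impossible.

move(4), turn(right), back(2)

key: position moved to (6,5) AND the heading swung to S — translation plus rotation needed
start: (2, 3) facing E
[1] after move(4): (6, 3) facing E
[2] after turn(right): (6, 3) facing S
[3] after back(2): (6, 5) facing S
no other 3-command option fits: unique.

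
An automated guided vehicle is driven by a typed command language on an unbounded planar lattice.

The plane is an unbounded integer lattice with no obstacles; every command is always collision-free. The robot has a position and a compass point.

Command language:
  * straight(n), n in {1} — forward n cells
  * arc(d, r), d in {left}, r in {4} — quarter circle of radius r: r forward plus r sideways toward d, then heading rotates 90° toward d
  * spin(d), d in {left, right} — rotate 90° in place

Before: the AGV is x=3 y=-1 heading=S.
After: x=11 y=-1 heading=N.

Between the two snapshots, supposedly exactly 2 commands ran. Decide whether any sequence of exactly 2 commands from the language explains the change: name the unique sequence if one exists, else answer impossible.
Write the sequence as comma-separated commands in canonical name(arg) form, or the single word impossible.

key: position moved to (11,-1) AND the heading swung to N — translation plus rotation needed
begin: x=3 y=-1 heading=S
t=1 arc(left, 4) ⇒ x=7 y=-5 heading=E
t=2 arc(left, 4) ⇒ x=11 y=-1 heading=N
no other 2-command option fits: unique.

arc(left, 4), arc(left, 4)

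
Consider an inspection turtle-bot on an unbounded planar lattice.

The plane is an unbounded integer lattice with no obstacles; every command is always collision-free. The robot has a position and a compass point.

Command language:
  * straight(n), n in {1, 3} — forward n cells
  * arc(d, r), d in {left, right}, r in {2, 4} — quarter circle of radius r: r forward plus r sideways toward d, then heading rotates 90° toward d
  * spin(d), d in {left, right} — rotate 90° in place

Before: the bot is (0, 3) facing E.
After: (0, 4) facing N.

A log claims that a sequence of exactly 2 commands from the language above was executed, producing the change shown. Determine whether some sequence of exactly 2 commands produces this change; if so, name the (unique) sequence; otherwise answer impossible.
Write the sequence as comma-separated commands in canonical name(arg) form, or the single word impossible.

key: running straight(1) before spin(left) would end elsewhere — order is forced
initial: (0, 3) facing E
1. spin(left) → (0, 3) facing N
2. straight(1) → (0, 4) facing N
no other 2-command option fits: unique.

spin(left), straight(1)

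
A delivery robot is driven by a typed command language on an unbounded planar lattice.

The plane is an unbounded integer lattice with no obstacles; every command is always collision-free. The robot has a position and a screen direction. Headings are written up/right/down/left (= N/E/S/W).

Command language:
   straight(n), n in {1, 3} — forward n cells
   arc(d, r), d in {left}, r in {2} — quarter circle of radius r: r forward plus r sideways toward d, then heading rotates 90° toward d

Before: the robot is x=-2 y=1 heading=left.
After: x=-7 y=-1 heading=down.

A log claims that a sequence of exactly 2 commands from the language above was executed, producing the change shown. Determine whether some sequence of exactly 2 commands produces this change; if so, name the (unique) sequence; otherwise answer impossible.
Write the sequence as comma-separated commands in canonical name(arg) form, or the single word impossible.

straight(3), arc(left, 2)

key: running arc(left, 2) before straight(3) would end elsewhere — order is forced
from: x=-2 y=1 heading=left
t=1 straight(3) ⇒ x=-5 y=1 heading=left
t=2 arc(left, 2) ⇒ x=-7 y=-1 heading=down
no rival 2-sequence matches.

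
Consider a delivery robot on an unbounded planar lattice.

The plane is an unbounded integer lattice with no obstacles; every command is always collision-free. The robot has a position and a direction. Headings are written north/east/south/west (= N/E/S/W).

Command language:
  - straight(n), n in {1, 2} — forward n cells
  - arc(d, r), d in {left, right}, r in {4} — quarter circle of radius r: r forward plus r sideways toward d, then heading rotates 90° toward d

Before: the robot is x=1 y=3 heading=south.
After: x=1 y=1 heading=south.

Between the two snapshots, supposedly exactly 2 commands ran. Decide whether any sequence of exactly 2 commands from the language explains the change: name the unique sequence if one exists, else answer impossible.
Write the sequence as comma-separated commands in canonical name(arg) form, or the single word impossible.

key: heading stays S — no command in the sequence turns
initial: x=1 y=3 heading=south
[1] after straight(1): x=1 y=2 heading=south
[2] after straight(1): x=1 y=1 heading=south
no other 2-command option fits: unique.

straight(1), straight(1)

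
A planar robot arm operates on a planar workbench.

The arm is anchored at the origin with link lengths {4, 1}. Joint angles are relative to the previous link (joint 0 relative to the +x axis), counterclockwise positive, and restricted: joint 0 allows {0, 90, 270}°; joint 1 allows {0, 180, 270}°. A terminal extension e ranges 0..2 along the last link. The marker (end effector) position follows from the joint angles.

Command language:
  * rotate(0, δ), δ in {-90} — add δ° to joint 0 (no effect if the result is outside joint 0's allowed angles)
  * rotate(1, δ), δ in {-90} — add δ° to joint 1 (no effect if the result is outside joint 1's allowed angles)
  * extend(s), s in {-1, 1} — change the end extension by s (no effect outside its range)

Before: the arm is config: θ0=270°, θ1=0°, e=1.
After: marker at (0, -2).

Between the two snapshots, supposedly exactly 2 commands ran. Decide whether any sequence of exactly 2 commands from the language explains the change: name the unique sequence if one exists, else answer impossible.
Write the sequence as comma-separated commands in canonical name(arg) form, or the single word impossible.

rotate(1, -90), rotate(1, -90)

t0: config: θ0=270°, θ1=0°, e=1
t=1 rotate(1, -90) ⇒ config: θ0=270°, θ1=270°, e=1
t=2 rotate(1, -90) ⇒ config: θ0=270°, θ1=180°, e=1
uniquely the one of 16 2-step routes that fits.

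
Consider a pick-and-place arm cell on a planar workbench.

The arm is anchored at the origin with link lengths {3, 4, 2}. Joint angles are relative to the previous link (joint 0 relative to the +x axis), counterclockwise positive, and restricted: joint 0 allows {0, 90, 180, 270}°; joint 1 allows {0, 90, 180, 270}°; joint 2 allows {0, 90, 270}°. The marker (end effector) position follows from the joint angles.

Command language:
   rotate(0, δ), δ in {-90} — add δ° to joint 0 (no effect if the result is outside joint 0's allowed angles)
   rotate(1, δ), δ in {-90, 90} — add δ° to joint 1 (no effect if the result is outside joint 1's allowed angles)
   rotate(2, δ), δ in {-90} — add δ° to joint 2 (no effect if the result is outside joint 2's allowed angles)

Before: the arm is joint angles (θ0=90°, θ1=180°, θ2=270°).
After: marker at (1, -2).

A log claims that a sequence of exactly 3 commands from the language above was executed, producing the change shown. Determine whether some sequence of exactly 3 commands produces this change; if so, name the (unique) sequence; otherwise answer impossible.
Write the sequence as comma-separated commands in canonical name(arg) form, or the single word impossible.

rotate(0, -90), rotate(0, -90), rotate(0, -90)

t0: joint angles (θ0=90°, θ1=180°, θ2=270°)
1. rotate(0, -90) → joint angles (θ0=0°, θ1=180°, θ2=270°)
2. rotate(0, -90) → joint angles (θ0=270°, θ1=180°, θ2=270°)
3. rotate(0, -90) → joint angles (θ0=180°, θ1=180°, θ2=270°)
all 64 alternatives checked — unique.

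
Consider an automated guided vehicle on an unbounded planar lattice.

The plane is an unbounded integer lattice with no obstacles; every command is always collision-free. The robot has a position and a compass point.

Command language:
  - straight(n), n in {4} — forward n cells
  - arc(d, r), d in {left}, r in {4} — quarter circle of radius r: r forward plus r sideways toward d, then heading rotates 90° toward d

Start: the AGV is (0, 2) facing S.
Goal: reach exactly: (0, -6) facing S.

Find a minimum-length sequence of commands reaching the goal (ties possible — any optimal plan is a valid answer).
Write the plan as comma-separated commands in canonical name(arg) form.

straight(4), straight(4)

initial: (0, 2) facing S
t=1 straight(4) ⇒ (0, -2) facing S
t=2 straight(4) ⇒ (0, -6) facing S
no 1-step plan works, so 2 is optimal.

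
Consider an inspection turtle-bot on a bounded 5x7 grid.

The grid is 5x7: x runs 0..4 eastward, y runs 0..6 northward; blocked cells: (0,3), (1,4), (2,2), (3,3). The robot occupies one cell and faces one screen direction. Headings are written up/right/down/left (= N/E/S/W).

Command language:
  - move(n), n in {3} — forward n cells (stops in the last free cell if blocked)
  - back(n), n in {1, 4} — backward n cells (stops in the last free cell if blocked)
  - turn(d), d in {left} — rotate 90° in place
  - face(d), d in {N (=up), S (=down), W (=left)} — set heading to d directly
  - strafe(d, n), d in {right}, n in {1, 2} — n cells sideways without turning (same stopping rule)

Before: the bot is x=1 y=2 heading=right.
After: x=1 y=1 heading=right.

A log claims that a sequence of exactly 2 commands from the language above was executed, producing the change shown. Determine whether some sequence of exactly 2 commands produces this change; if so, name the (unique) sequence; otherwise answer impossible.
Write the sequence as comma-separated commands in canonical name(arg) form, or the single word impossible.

move(3), strafe(right, 1)

key: still facing E at the end — nothing in the sequence rotates
initial: x=1 y=2 heading=right
[1] after move(3): x=1 y=2 heading=right
[2] after strafe(right, 1): x=1 y=1 heading=right
all 81 alternatives checked — unique.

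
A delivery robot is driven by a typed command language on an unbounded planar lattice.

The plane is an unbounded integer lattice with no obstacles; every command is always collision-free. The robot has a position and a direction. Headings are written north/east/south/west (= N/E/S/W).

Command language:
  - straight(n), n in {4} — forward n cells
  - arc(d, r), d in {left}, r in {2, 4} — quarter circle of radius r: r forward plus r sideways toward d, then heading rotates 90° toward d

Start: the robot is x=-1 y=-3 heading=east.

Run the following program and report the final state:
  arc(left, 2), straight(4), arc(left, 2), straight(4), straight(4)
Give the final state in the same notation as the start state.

x=-9 y=5 heading=west

from: x=-1 y=-3 heading=east
step 1 (arc(left, 2)): x=1 y=-1 heading=north
step 2 (straight(4)): x=1 y=3 heading=north
step 3 (arc(left, 2)): x=-1 y=5 heading=west
step 4 (straight(4)): x=-5 y=5 heading=west
step 5 (straight(4)): x=-9 y=5 heading=west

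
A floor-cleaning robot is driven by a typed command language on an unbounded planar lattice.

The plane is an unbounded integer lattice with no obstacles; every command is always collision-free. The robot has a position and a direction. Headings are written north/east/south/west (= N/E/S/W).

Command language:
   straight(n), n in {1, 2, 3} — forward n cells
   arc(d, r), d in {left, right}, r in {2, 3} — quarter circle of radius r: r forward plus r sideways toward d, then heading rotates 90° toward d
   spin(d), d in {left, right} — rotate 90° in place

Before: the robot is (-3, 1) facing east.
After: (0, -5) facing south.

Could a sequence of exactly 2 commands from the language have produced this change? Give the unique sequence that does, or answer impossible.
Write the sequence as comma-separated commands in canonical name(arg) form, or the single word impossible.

arc(right, 3), straight(3)

key: order matters: swapping arc(right, 3) and straight(3) lands elsewhere
start: (-3, 1) facing east
step 1 (arc(right, 3)): (0, -2) facing south
step 2 (straight(3)): (0, -5) facing south
no rival 2-sequence matches.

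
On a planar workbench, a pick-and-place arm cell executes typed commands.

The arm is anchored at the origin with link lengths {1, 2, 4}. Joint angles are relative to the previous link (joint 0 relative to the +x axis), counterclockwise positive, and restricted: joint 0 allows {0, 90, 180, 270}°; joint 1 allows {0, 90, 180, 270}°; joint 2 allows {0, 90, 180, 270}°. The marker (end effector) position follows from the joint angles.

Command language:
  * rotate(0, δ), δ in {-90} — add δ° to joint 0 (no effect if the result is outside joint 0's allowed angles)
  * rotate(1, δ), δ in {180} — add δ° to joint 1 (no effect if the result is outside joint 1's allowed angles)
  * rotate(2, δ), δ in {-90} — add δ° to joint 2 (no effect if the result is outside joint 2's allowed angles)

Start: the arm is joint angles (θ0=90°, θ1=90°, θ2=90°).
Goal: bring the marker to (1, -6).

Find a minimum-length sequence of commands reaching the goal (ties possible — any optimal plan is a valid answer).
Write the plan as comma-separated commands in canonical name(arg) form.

t0: joint angles (θ0=90°, θ1=90°, θ2=90°)
1. rotate(2, -90) → joint angles (θ0=90°, θ1=90°, θ2=0°)
2. rotate(1, 180) → joint angles (θ0=90°, θ1=270°, θ2=0°)
3. rotate(0, -90) → joint angles (θ0=0°, θ1=270°, θ2=0°)
no 2-step plan works, so 3 is optimal.

rotate(2, -90), rotate(1, 180), rotate(0, -90)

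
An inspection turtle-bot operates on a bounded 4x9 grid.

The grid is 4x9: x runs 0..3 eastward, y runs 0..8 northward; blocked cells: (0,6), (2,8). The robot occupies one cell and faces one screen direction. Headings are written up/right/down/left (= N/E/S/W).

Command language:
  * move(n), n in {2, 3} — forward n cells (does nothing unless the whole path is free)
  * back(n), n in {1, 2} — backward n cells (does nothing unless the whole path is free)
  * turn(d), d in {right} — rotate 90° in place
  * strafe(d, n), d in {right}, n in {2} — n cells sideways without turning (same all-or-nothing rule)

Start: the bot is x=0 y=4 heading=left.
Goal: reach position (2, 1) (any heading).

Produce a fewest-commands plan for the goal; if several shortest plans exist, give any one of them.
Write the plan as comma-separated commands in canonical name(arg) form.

back(2), turn(right), back(2), back(1)

start: x=0 y=4 heading=left
[1] after back(2): x=2 y=4 heading=left
[2] after turn(right): x=2 y=4 heading=up
[3] after back(2): x=2 y=2 heading=up
[4] after back(1): x=2 y=1 heading=up
shorter routes all fall short; 4 is best.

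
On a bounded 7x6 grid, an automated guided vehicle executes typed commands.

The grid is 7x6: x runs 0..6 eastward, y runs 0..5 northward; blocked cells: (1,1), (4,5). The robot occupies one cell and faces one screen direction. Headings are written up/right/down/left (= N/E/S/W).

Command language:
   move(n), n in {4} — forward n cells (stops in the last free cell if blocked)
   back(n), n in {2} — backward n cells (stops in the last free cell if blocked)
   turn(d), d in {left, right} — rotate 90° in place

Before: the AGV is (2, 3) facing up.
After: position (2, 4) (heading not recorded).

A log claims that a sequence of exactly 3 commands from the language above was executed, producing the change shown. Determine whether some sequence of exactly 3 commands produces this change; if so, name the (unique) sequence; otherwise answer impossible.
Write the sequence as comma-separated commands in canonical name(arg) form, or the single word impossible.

key: the second back(2) runs into the grid edge before its full distance
t0: (2, 3) facing up
step 1 (back(2)): (2, 1) facing up
step 2 (back(2)): (2, 0) facing up
step 3 (move(4)): (2, 4) facing up
all 64 alternatives checked — unique.

back(2), back(2), move(4)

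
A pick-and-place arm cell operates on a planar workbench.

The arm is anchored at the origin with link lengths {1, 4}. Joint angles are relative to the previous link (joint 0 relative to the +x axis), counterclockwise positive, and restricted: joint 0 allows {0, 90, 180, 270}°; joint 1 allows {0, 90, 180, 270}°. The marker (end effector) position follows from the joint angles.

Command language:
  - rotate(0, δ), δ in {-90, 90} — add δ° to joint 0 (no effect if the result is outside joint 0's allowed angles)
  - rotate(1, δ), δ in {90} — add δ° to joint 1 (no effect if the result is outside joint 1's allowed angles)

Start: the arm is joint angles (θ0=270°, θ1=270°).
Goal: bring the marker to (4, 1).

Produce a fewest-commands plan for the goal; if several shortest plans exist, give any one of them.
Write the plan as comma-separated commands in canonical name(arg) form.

rotate(0, -90), rotate(0, -90)

start: joint angles (θ0=270°, θ1=270°)
t=1 rotate(0, -90) ⇒ joint angles (θ0=180°, θ1=270°)
t=2 rotate(0, -90) ⇒ joint angles (θ0=90°, θ1=270°)
minimal: 2 command(s), checked below 2.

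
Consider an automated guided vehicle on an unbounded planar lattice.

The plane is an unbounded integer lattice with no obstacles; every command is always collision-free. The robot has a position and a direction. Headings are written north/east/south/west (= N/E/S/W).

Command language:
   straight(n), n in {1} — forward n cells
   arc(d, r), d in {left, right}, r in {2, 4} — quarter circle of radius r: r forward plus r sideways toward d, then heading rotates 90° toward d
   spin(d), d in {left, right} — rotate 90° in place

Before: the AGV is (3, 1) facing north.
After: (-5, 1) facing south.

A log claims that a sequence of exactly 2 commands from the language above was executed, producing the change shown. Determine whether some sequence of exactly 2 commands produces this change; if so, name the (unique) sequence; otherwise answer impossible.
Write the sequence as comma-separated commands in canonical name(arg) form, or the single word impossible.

key: cell and facing (now S) both changed — the 2 commands mix motion and turning
start: (3, 1) facing north
[1] after arc(left, 4): (-1, 5) facing west
[2] after arc(left, 4): (-5, 1) facing south
all 49 alternatives checked — unique.

arc(left, 4), arc(left, 4)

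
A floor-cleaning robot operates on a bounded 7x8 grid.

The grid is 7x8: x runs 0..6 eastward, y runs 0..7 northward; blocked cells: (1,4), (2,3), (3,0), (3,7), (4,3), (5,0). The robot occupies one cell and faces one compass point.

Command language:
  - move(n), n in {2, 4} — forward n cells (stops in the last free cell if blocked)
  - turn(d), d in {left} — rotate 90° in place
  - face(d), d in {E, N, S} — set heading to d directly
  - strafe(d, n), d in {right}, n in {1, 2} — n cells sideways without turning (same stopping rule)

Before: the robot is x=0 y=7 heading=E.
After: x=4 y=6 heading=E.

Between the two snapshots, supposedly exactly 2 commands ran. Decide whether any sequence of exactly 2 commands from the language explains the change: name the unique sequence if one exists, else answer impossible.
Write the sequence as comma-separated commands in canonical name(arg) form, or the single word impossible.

strafe(right, 1), move(4)

key: still facing E at the end — nothing in the sequence rotates
t0: x=0 y=7 heading=E
t=1 strafe(right, 1) ⇒ x=0 y=6 heading=E
t=2 move(4) ⇒ x=4 y=6 heading=E
all 64 alternatives checked — unique.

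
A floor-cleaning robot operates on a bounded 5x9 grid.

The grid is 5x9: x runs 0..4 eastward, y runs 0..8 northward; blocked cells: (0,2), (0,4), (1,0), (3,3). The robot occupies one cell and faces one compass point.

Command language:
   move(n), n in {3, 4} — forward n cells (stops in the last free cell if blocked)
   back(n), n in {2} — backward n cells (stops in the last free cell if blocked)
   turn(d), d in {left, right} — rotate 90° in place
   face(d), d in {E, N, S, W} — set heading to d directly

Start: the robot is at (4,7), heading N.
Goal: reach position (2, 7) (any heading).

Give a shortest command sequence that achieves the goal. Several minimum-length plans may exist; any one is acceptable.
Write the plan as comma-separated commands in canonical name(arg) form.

face(E), back(2)

start: at (4,7), heading N
[1] after face(E): at (4,7), heading E
[2] after back(2): at (2,7), heading E
no 1-step plan works, so 2 is optimal.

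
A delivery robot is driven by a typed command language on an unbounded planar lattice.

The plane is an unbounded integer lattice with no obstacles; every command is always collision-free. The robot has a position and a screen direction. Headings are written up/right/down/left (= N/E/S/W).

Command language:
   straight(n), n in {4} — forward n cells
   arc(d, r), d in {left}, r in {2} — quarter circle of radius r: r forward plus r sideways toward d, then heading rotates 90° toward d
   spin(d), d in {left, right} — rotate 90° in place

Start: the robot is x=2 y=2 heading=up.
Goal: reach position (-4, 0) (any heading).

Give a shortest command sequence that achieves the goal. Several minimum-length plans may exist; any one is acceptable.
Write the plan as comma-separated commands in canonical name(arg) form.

spin(left), straight(4), arc(left, 2)

from: x=2 y=2 heading=up
t=1 spin(left) ⇒ x=2 y=2 heading=left
t=2 straight(4) ⇒ x=-2 y=2 heading=left
t=3 arc(left, 2) ⇒ x=-4 y=0 heading=down
no 2-step plan works, so 3 is optimal.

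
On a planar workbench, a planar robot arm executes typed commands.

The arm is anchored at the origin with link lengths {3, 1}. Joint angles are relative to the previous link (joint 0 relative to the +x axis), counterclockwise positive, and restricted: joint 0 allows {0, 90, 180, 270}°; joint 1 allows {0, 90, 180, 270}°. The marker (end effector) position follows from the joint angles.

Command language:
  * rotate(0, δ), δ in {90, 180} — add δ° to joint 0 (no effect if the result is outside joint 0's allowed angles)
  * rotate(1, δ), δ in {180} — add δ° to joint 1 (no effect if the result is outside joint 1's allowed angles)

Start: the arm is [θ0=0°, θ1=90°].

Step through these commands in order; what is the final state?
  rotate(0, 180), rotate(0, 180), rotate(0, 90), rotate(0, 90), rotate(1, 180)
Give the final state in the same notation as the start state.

[θ0=180°, θ1=270°]

t0: [θ0=0°, θ1=90°]
t=1 rotate(0, 180) ⇒ [θ0=180°, θ1=90°]
t=2 rotate(0, 180) ⇒ [θ0=0°, θ1=90°]
t=3 rotate(0, 90) ⇒ [θ0=90°, θ1=90°]
t=4 rotate(0, 90) ⇒ [θ0=180°, θ1=90°]
t=5 rotate(1, 180) ⇒ [θ0=180°, θ1=270°]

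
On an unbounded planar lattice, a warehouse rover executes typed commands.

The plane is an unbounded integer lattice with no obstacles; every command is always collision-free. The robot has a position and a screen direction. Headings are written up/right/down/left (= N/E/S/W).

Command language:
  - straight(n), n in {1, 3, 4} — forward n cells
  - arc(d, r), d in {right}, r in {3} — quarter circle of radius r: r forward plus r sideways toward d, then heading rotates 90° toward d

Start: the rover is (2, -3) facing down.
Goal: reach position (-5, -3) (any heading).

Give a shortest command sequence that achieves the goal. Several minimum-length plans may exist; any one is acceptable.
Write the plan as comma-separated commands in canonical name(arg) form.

arc(right, 3), straight(1), arc(right, 3)

from: (2, -3) facing down
step 1 (arc(right, 3)): (-1, -6) facing left
step 2 (straight(1)): (-2, -6) facing left
step 3 (arc(right, 3)): (-5, -3) facing up
nothing shorter than 3 reaches the goal.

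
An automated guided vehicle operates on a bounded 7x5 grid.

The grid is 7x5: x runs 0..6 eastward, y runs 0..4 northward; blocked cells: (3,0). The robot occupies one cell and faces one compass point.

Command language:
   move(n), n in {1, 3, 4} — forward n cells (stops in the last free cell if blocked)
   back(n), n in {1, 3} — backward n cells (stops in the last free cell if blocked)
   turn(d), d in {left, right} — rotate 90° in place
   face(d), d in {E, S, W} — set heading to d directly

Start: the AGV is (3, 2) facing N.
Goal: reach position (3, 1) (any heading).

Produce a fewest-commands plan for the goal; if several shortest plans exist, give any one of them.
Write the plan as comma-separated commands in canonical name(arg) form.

initial: (3, 2) facing N
step 1 (back(3)): (3, 1) facing N
minimal: 1 command(s), checked below 1.

back(3)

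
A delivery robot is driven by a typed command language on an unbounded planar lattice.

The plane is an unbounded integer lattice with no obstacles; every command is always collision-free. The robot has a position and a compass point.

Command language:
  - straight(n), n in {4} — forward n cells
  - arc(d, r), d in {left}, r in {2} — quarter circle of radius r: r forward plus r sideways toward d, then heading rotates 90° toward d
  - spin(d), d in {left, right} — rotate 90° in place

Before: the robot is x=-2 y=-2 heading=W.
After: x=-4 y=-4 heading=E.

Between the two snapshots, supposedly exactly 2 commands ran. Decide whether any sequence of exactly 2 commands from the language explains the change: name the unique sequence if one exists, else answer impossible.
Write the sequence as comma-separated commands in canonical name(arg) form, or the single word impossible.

key: running spin(left) before arc(left, 2) would end elsewhere — order is forced
t0: x=-2 y=-2 heading=W
1. arc(left, 2) → x=-4 y=-4 heading=S
2. spin(left) → x=-4 y=-4 heading=E
no other 2-command option fits: unique.

arc(left, 2), spin(left)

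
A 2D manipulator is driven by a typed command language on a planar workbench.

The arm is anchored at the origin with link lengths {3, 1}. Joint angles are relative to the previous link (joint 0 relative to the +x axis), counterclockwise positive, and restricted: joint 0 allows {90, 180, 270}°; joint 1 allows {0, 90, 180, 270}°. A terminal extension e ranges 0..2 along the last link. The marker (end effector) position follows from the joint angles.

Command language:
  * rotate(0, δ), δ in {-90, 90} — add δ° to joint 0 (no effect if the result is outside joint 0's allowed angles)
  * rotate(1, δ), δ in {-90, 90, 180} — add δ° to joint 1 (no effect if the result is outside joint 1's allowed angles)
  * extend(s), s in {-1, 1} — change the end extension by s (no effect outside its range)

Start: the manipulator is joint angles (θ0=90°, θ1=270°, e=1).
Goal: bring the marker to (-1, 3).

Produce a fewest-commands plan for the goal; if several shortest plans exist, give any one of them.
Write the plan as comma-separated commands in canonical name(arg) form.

rotate(1, 180), extend(-1)

from: joint angles (θ0=90°, θ1=270°, e=1)
step 1 (rotate(1, 180)): joint angles (θ0=90°, θ1=90°, e=1)
step 2 (extend(-1)): joint angles (θ0=90°, θ1=90°, e=0)
shorter routes all fall short; 2 is best.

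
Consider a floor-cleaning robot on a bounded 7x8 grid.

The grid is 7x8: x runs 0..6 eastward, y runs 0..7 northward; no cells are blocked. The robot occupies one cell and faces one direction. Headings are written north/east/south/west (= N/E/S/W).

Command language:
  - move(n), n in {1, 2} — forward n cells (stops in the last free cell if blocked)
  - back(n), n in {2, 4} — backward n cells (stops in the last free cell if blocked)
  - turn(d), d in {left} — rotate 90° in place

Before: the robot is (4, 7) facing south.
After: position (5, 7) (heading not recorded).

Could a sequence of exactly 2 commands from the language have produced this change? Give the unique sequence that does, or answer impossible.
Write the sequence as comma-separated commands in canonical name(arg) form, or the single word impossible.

key: running move(1) before turn(left) would end elsewhere — order is forced
t0: (4, 7) facing south
step 1 (turn(left)): (4, 7) facing east
step 2 (move(1)): (5, 7) facing east
no other 2-command option fits: unique.

turn(left), move(1)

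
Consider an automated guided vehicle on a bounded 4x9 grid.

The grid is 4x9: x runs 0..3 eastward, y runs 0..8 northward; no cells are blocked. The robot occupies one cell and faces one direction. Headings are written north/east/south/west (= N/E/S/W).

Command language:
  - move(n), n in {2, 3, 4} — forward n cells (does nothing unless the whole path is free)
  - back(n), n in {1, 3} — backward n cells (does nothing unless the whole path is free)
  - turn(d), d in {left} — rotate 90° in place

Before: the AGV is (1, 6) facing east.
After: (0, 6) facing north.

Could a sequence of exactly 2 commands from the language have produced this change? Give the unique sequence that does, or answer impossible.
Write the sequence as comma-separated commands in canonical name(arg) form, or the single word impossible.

key: cell and facing (now N) both changed — the 2 commands mix motion and turning
initial: (1, 6) facing east
[1] after back(1): (0, 6) facing east
[2] after turn(left): (0, 6) facing north
all 36 alternatives checked — unique.

back(1), turn(left)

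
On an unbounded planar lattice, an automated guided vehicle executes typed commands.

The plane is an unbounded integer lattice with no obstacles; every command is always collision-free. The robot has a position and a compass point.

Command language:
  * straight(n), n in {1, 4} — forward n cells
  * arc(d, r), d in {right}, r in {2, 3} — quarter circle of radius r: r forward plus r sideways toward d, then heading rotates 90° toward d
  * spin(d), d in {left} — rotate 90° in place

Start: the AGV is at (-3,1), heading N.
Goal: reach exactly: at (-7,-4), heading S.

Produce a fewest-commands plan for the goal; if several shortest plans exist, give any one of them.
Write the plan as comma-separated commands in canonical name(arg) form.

spin(left), straight(4), spin(left), straight(1), straight(4)

t0: at (-3,1), heading N
t=1 spin(left) ⇒ at (-3,1), heading W
t=2 straight(4) ⇒ at (-7,1), heading W
t=3 spin(left) ⇒ at (-7,1), heading S
t=4 straight(1) ⇒ at (-7,0), heading S
t=5 straight(4) ⇒ at (-7,-4), heading S
no 4-step plan works, so 5 is optimal.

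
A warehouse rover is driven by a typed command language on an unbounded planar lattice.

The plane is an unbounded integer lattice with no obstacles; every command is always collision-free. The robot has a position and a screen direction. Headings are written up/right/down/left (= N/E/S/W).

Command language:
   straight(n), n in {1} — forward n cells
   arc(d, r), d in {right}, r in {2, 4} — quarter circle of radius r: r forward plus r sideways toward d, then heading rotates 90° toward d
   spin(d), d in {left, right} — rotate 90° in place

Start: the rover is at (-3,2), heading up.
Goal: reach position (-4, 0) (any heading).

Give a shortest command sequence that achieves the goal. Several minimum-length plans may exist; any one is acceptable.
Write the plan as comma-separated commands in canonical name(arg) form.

spin(right), straight(1), spin(right), arc(right, 2)

begin: at (-3,2), heading up
[1] after spin(right): at (-3,2), heading right
[2] after straight(1): at (-2,2), heading right
[3] after spin(right): at (-2,2), heading down
[4] after arc(right, 2): at (-4,0), heading left
minimal: 4 command(s), checked below 4.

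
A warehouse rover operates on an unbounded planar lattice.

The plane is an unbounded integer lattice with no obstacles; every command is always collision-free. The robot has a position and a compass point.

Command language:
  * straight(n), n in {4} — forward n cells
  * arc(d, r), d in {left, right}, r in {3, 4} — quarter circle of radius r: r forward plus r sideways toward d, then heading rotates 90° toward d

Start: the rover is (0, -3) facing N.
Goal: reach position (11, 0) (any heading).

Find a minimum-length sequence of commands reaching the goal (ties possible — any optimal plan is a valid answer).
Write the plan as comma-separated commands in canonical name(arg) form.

arc(right, 3), straight(4), straight(4)

initial: (0, -3) facing N
[1] after arc(right, 3): (3, 0) facing E
[2] after straight(4): (7, 0) facing E
[3] after straight(4): (11, 0) facing E
shorter routes all fall short; 3 is best.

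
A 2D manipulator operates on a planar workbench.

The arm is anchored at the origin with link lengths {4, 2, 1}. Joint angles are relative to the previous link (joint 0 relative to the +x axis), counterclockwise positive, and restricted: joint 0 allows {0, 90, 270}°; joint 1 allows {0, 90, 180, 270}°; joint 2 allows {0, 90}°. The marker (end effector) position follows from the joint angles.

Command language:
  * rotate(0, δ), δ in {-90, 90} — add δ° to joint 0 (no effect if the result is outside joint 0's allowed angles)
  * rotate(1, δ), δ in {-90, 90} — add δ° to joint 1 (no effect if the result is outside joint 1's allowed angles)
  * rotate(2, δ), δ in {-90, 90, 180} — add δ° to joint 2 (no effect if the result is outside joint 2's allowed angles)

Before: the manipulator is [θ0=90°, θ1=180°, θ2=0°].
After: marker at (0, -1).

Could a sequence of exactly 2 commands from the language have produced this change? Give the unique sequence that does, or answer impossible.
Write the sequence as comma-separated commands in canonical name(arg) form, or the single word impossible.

t0: [θ0=90°, θ1=180°, θ2=0°]
1. rotate(0, -90) → [θ0=0°, θ1=180°, θ2=0°]
2. rotate(0, -90) → [θ0=270°, θ1=180°, θ2=0°]
no other 2-command option fits: unique.

rotate(0, -90), rotate(0, -90)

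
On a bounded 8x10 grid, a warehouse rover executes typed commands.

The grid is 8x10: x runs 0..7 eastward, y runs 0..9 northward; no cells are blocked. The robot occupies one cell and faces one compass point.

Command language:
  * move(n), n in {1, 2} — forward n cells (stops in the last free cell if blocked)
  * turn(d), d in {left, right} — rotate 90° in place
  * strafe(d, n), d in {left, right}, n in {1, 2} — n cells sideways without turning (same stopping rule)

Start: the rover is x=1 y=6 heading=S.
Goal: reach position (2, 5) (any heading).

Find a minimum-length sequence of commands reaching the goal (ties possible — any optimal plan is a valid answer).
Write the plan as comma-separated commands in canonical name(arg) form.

move(1), strafe(left, 1)

begin: x=1 y=6 heading=S
1. move(1) → x=1 y=5 heading=S
2. strafe(left, 1) → x=2 y=5 heading=S
minimal: 2 command(s), checked below 2.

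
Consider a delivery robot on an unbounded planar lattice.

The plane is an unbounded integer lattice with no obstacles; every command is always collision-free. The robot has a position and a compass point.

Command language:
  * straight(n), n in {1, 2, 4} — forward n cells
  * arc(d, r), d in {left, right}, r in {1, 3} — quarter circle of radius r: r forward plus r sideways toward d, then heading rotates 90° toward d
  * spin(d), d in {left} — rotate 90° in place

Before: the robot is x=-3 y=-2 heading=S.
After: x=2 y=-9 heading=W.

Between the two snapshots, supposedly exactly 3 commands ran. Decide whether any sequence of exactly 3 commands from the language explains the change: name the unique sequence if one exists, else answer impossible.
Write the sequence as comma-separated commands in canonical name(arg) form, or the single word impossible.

key: order matters: swapping arc(left, 3) and arc(right, 1) lands elsewhere
from: x=-3 y=-2 heading=S
step 1 (arc(left, 3)): x=0 y=-5 heading=E
step 2 (arc(right, 3)): x=3 y=-8 heading=S
step 3 (arc(right, 1)): x=2 y=-9 heading=W
all 512 alternatives checked — unique.

arc(left, 3), arc(right, 3), arc(right, 1)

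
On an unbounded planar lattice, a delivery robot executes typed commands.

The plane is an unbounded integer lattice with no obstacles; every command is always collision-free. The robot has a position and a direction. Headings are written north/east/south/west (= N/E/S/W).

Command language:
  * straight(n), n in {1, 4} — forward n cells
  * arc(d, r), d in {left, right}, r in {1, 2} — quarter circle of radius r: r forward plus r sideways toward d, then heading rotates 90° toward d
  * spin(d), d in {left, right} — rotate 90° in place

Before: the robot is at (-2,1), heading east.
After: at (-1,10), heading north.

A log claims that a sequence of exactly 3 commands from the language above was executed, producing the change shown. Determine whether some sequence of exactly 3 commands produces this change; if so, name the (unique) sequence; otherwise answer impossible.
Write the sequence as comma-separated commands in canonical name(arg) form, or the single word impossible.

key: order matters: swapping arc(left, 1) and straight(4) lands elsewhere
from: at (-2,1), heading east
t=1 arc(left, 1) ⇒ at (-1,2), heading north
t=2 straight(4) ⇒ at (-1,6), heading north
t=3 straight(4) ⇒ at (-1,10), heading north
uniquely the one of 512 3-step routes that fits.

arc(left, 1), straight(4), straight(4)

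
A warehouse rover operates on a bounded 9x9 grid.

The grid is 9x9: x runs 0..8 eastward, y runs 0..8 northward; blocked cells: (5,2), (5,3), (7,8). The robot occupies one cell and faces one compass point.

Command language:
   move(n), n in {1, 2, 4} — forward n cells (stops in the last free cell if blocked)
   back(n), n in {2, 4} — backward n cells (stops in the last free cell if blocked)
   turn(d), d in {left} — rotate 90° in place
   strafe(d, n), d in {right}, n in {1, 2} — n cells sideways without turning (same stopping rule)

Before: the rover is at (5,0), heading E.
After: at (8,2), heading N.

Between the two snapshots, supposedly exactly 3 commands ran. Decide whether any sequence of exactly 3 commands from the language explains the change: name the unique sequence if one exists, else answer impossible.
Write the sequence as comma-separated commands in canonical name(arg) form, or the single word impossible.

key: cell and facing (now N) both changed — the 3 commands mix motion and turning
begin: at (5,0), heading E
step 1 (move(4)): at (8,0), heading E
step 2 (turn(left)): at (8,0), heading N
step 3 (move(2)): at (8,2), heading N
uniquely the one of 512 3-step routes that fits.

move(4), turn(left), move(2)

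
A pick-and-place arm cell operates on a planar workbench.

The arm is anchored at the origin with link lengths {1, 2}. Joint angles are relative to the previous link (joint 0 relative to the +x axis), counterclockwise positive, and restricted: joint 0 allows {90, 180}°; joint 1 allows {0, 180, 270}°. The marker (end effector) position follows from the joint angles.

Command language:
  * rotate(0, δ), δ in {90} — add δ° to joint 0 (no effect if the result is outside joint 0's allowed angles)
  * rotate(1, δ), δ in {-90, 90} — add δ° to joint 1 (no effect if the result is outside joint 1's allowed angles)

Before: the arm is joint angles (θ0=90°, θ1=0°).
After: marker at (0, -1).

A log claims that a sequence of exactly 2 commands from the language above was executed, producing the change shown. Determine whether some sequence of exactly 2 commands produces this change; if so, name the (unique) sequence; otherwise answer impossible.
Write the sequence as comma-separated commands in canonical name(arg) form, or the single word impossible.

t0: joint angles (θ0=90°, θ1=0°)
t=1 rotate(1, -90) ⇒ joint angles (θ0=90°, θ1=270°)
t=2 rotate(1, -90) ⇒ joint angles (θ0=90°, θ1=180°)
no other 2-command option fits: unique.

rotate(1, -90), rotate(1, -90)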